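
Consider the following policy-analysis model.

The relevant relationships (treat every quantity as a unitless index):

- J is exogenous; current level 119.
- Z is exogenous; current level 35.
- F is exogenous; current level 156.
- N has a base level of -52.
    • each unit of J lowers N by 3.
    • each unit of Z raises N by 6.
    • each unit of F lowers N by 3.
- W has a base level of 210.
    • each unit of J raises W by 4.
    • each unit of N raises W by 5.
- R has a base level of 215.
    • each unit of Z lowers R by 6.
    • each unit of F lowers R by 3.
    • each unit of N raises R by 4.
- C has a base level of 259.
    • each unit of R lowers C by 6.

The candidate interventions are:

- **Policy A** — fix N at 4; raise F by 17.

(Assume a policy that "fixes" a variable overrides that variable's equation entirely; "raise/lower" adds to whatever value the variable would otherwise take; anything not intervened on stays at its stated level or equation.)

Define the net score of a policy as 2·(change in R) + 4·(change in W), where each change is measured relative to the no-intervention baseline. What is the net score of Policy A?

Baseline:
  J = 119
  Z = 35
  F = 156
  N = -52 − 3·119 + 6·35 − 3·156 = -667
  W = 210 + 4·119 + 5·(-667) = -2649
  R = 215 − 6·35 − 3·156 + 4·(-667) = -3131
Policy A (N := 4, F + 17):
  J = 119
  Z = 35
  F = 156 + 17 = 173
  N = 4
  W = 210 + 4·119 + 5·4 = 706
  R = 215 − 6·35 − 3·173 + 4·4 = -498
ΔR = -498 − (-3131) = 2633; ΔW = 706 − (-2649) = 3355
Score = 2·2633 + 4·3355 = 18686

18686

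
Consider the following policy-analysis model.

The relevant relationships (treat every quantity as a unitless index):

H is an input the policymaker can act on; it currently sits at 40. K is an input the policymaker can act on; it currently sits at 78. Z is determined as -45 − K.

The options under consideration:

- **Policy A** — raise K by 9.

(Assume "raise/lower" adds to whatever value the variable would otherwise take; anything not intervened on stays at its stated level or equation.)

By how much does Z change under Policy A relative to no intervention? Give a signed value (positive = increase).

Baseline:
  K = 78
  Z = -45 − 78 = -123
Policy A (K + 9):
  K = 78 + 9 = 87
  Z = -45 − 87 = -132
Change in Z: -132 − (-123) = -9

-9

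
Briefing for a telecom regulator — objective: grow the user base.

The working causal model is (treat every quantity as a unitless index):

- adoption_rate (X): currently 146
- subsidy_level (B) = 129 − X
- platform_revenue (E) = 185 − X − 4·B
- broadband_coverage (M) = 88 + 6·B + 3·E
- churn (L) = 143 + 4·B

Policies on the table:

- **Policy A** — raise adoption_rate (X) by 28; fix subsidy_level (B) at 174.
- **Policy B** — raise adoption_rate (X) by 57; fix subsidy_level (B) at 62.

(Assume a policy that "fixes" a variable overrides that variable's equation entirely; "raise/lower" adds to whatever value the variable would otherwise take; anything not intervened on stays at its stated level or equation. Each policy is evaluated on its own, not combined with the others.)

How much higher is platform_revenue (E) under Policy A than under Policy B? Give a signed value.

Policy A (X + 28, B := 174):
  X = 146 + 28 = 174
  B = 174
  E = 185 − 174 − 4·174 = -685
Policy B (X + 57, B := 62):
  X = 146 + 57 = 203
  B = 62
  E = 185 − 203 − 4·62 = -266
E: -685 − (-266) = -419

-419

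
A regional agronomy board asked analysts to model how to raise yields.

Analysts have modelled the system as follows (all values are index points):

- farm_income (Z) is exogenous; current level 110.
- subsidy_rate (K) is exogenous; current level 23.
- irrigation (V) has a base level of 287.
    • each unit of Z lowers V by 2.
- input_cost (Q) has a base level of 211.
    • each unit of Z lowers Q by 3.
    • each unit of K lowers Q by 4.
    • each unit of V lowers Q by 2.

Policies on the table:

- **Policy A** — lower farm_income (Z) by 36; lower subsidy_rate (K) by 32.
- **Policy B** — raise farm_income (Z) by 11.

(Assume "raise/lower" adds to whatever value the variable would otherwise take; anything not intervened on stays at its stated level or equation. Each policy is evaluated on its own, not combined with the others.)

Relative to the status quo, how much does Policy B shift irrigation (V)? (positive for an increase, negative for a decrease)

-22

Baseline:
  Z = 110
  V = 287 − 2·110 = 67
Policy B (Z + 11):
  Z = 110 + 11 = 121
  V = 287 − 2·121 = 45
Change in V: 45 − 67 = -22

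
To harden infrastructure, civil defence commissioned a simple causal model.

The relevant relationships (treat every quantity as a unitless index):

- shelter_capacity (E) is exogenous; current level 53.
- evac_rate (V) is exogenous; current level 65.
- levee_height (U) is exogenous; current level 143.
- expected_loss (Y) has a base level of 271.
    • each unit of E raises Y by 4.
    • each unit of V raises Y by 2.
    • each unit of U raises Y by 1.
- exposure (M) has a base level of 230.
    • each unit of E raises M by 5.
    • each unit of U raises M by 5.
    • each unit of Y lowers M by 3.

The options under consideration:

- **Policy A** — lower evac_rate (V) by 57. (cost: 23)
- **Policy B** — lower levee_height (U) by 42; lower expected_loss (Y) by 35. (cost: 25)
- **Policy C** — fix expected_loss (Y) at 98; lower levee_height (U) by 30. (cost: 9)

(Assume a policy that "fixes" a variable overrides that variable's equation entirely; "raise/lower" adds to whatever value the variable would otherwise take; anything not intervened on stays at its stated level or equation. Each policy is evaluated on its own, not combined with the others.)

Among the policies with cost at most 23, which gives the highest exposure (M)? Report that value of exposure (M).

Policy A (V − 57):
  E = 53
  V = 65 − 57 = 8
  U = 143
  Y = 271 + 4·53 + 2·8 + 143 = 642
  M = 230 + 5·53 + 5·143 − 3·642 = -716
Policy C (Y := 98, U − 30):
  E = 53
  V = 65
  U = 143 − 30 = 113
  Y = 98
  M = 230 + 5·53 + 5·113 − 3·98 = 766
Comparing — Policy A: M=-716, Policy C: M=766. Highest is 766 (Policy C).

766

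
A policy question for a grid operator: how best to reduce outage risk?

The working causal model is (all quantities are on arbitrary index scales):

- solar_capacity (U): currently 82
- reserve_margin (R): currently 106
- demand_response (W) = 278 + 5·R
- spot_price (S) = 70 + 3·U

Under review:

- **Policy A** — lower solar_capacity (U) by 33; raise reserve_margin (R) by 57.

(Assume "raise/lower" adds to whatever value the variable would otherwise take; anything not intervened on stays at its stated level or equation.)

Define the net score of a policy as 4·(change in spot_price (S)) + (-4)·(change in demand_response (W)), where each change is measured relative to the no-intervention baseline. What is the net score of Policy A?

Baseline:
  U = 82
  R = 106
  W = 278 + 5·106 = 808
  S = 70 + 3·82 = 316
Policy A (U − 33, R + 57):
  U = 82 − 33 = 49
  R = 106 + 57 = 163
  W = 278 + 5·163 = 1093
  S = 70 + 3·49 = 217
ΔS = 217 − 316 = -99; ΔW = 1093 − 808 = 285
Score = 4·(-99) + (-4)·285 = -1536

-1536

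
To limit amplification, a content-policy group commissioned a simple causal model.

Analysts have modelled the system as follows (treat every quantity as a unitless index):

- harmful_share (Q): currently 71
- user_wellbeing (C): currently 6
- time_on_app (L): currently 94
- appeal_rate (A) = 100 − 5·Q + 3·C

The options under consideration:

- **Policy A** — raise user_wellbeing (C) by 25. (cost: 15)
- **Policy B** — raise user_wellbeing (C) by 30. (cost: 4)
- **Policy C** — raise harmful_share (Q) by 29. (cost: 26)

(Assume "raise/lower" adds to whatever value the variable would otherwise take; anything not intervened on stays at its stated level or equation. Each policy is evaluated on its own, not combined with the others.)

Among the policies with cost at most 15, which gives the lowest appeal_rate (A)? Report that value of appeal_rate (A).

Policy A (C + 25):
  Q = 71
  C = 6 + 25 = 31
  A = 100 − 5·71 + 3·31 = -162
Policy B (C + 30):
  Q = 71
  C = 6 + 30 = 36
  A = 100 − 5·71 + 3·36 = -147
Comparing — Policy A: A=-162, Policy B: A=-147. Lowest is -162 (Policy A).

-162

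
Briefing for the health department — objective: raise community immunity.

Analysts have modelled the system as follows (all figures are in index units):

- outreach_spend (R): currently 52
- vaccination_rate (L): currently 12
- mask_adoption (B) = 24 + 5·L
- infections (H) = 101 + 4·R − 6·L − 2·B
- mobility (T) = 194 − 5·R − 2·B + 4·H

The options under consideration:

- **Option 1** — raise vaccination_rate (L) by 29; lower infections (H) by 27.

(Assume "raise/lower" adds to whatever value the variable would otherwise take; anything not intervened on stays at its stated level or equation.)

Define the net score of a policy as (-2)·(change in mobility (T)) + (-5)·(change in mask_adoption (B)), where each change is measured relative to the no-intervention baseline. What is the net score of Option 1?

Baseline:
  R = 52
  L = 12
  B = 24 + 5·12 = 84
  H = 101 + 4·52 − 6·12 − 2·84 = 69
  T = 194 − 5·52 − 2·84 + 4·69 = 42
Option 1 (L + 29, H − 27):
  R = 52
  L = 12 + 29 = 41
  B = 24 + 5·41 = 229
  H = 101 + 4·52 − 6·41 − 2·229 (−27 from intervention) = -422
  T = 194 − 5·52 − 2·229 + 4·(-422) = -2212
ΔT = -2212 − 42 = -2254; ΔB = 229 − 84 = 145
Score = (-2)·(-2254) + (-5)·145 = 3783

3783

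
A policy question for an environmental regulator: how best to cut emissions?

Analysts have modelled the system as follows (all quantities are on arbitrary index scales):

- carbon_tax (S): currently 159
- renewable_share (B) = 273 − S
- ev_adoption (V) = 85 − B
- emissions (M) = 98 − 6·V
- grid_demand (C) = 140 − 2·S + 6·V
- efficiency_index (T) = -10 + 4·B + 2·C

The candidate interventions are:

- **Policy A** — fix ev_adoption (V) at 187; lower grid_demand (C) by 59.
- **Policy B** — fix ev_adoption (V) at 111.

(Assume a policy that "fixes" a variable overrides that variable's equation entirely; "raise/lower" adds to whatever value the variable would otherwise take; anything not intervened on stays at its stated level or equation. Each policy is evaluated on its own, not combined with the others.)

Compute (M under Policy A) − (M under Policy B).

-456

Policy A (V := 187, C − 59):
  S = 159
  B = 273 − 159 = 114
  V = 187
  M = 98 − 6·187 = -1024
Policy B (V := 111):
  S = 159
  B = 273 − 159 = 114
  V = 111
  M = 98 − 6·111 = -568
M: -1024 − (-568) = -456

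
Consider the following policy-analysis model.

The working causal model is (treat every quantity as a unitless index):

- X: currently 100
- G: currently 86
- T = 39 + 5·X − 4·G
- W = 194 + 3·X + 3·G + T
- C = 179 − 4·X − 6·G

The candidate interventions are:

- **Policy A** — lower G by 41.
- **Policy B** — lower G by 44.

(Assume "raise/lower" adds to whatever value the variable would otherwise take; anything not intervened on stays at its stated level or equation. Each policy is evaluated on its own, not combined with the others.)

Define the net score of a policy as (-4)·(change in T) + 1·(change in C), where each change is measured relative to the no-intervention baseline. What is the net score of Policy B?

Baseline:
  X = 100
  G = 86
  T = 39 + 5·100 − 4·86 = 195
  C = 179 − 4·100 − 6·86 = -737
Policy B (G − 44):
  X = 100
  G = 86 − 44 = 42
  T = 39 + 5·100 − 4·42 = 371
  C = 179 − 4·100 − 6·42 = -473
ΔT = 371 − 195 = 176; ΔC = -473 − (-737) = 264
Score = (-4)·176 + 1·264 = -440

-440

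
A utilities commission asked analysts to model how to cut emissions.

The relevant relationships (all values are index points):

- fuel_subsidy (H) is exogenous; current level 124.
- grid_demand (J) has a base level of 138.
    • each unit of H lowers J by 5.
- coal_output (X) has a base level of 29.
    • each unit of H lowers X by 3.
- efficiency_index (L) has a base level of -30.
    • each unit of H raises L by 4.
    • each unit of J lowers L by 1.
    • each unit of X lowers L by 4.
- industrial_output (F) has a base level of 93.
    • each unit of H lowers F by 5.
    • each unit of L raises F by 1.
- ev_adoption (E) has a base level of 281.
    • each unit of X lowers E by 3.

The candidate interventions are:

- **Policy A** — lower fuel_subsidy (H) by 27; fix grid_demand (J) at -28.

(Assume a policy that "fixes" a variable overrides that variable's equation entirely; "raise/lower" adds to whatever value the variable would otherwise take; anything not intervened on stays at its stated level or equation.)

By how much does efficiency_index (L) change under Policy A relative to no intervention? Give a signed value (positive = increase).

-886

Baseline:
  H = 124
  J = 138 − 5·124 = -482
  X = 29 − 3·124 = -343
  L = -30 + 4·124 − (-482) − 4·(-343) = 2320
Policy A (H − 27, J := -28):
  H = 124 − 27 = 97
  J = -28
  X = 29 − 3·97 = -262
  L = -30 + 4·97 − (-28) − 4·(-262) = 1434
Change in L: 1434 − 2320 = -886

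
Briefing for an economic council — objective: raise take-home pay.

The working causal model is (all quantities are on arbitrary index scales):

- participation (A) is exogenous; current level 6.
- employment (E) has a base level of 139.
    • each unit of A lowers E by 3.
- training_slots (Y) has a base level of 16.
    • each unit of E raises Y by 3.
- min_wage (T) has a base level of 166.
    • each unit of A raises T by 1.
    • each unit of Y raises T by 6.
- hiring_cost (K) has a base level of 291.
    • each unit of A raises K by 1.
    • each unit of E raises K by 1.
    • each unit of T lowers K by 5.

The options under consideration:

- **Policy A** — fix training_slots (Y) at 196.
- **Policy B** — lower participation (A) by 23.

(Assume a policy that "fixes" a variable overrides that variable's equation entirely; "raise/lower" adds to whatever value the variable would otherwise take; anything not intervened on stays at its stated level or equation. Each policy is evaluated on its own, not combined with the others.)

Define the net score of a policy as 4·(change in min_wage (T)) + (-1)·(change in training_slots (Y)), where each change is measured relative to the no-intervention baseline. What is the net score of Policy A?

Baseline:
  A = 6
  E = 139 − 3·6 = 121
  Y = 16 + 3·121 = 379
  T = 166 + 6 + 6·379 = 2446
Policy A (Y := 196):
  A = 6
  E = 139 − 3·6 = 121
  Y = 196
  T = 166 + 6 + 6·196 = 1348
ΔT = 1348 − 2446 = -1098; ΔY = 196 − 379 = -183
Score = 4·(-1098) + (-1)·(-183) = -4209

-4209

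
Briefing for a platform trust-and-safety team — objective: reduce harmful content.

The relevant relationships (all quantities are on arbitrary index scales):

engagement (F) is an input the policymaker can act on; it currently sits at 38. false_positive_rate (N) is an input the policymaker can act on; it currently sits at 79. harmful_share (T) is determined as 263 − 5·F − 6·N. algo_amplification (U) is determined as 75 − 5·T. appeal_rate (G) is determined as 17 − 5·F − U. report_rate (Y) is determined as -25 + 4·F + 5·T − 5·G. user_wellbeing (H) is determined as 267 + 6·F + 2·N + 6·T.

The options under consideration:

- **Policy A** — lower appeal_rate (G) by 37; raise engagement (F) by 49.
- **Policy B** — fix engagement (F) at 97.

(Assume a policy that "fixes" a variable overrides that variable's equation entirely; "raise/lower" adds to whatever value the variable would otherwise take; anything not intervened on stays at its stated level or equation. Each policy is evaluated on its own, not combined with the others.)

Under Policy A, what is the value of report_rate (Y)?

Policy A (G − 37, F + 49):
  F = 38 + 49 = 87
  N = 79
  T = 263 − 5·87 − 6·79 = -646
  U = 75 − 5·(-646) = 3305
  G = 17 − 5·87 − 3305 (−37 from intervention) = -3760
  Y = -25 + 4·87 + 5·(-646) − 5·(-3760) = 15893

15893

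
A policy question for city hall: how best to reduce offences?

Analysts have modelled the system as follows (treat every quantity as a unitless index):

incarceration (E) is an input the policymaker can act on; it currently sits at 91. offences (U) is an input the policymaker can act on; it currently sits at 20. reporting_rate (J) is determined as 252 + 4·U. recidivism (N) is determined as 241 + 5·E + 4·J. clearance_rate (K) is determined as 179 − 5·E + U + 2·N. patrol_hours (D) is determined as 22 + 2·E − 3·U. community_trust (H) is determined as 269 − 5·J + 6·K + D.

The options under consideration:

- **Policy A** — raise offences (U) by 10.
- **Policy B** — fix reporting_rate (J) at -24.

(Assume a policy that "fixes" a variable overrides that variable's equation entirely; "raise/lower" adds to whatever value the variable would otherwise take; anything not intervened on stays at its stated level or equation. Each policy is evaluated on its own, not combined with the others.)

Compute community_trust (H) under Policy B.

6197

Policy B (J := -24):
  E = 91
  U = 20
  J = -24
  N = 241 + 5·91 + 4·(-24) = 600
  K = 179 − 5·91 + 20 + 2·600 = 944
  D = 22 + 2·91 − 3·20 = 144
  H = 269 − 5·(-24) + 6·944 + 144 = 6197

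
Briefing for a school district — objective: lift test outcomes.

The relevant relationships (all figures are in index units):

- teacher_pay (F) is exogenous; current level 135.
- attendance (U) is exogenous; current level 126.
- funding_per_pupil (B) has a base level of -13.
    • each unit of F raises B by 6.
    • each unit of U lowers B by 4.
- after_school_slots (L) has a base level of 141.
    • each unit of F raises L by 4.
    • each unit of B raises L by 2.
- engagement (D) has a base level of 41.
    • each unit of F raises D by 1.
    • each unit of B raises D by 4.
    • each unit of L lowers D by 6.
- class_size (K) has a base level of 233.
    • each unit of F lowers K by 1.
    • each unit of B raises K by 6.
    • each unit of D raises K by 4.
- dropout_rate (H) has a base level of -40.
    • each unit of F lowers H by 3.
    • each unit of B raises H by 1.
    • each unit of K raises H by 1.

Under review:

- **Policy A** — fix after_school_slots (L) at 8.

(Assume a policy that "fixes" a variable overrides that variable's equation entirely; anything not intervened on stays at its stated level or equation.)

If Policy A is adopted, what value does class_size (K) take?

Policy A (L := 8):
  F = 135
  U = 126
  B = -13 + 6·135 − 4·126 = 293
  L = 8
  D = 41 + 135 + 4·293 − 6·8 = 1300
  K = 233 − 135 + 6·293 + 4·1300 = 7056

7056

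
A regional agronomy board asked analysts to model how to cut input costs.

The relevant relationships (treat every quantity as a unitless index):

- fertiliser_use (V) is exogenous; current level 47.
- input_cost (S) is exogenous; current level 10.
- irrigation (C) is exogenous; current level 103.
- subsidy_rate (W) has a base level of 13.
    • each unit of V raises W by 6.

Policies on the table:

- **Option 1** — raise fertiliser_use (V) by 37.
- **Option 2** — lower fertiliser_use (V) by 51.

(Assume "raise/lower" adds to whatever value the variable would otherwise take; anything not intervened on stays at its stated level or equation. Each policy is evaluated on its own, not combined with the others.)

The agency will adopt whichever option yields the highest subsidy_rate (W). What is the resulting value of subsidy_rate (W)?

Option 1 (V + 37):
  V = 47 + 37 = 84
  W = 13 + 6·84 = 517
Option 2 (V − 51):
  V = 47 − 51 = -4
  W = 13 + 6·(-4) = -11
Comparing — Option 1: W=517, Option 2: W=-11. Highest is 517 (Option 1).

517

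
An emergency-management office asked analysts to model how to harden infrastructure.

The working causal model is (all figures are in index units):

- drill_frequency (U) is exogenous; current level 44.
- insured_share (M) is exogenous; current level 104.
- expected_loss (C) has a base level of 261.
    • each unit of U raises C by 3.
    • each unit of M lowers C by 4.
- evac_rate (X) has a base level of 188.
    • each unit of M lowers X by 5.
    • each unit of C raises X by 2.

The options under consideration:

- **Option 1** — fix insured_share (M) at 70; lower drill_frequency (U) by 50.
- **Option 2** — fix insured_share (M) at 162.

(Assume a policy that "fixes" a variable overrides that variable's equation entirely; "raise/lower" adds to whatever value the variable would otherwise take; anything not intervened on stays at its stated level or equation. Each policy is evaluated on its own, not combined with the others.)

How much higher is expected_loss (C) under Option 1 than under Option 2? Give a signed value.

218

Option 1 (M := 70, U − 50):
  U = 44 − 50 = -6
  M = 70
  C = 261 + 3·(-6) − 4·70 = -37
Option 2 (M := 162):
  U = 44
  M = 162
  C = 261 + 3·44 − 4·162 = -255
C: -37 − (-255) = 218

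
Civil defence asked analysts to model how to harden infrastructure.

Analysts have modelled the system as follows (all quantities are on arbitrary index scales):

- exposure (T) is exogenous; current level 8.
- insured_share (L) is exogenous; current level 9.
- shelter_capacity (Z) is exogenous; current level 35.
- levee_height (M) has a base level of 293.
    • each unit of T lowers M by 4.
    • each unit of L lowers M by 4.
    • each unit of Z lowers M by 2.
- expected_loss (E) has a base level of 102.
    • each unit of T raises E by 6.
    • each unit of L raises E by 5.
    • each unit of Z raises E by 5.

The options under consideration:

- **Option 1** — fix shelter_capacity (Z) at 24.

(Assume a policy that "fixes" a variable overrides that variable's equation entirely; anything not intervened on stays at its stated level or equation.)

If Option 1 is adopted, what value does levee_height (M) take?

Option 1 (Z := 24):
  T = 8
  L = 9
  Z = 24
  M = 293 − 4·8 − 4·9 − 2·24 = 177

177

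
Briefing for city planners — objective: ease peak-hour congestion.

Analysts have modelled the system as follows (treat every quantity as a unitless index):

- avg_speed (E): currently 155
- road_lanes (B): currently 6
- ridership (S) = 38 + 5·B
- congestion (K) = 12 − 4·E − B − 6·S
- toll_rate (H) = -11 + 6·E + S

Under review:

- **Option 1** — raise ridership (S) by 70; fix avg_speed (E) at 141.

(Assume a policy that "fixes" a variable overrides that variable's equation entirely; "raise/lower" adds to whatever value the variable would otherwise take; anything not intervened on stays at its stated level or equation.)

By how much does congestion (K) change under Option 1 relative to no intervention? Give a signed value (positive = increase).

Baseline:
  E = 155
  B = 6
  S = 38 + 5·6 = 68
  K = 12 − 4·155 − 6 − 6·68 = -1022
Option 1 (S + 70, E := 141):
  E = 141
  B = 6
  S = 38 + 5·6 (+70 from intervention) = 138
  K = 12 − 4·141 − 6 − 6·138 = -1386
Change in K: -1386 − (-1022) = -364

-364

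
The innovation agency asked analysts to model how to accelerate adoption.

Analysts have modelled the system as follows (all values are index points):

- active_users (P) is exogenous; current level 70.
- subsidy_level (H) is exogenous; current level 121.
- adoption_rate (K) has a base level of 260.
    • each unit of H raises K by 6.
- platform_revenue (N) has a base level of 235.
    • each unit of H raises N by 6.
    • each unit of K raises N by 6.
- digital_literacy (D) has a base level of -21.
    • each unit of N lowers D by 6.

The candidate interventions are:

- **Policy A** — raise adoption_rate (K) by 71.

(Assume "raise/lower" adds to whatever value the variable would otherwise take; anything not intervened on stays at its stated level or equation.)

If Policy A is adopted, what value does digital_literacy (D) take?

-43839

Policy A (K + 71):
  H = 121
  K = 260 + 6·121 (+71 from intervention) = 1057
  N = 235 + 6·121 + 6·1057 = 7303
  D = -21 − 6·7303 = -43839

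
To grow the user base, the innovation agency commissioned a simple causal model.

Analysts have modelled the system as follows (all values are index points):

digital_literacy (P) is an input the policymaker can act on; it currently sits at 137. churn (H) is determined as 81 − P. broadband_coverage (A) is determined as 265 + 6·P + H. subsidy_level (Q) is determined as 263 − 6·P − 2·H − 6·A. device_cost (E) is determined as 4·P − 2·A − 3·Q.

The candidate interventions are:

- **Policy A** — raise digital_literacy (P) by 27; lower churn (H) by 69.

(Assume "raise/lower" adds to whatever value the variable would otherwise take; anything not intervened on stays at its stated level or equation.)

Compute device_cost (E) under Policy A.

Policy A (P + 27, H − 69):
  P = 137 + 27 = 164
  H = 81 − 164 (−69 from intervention) = -152
  A = 265 + 6·164 + (-152) = 1097
  Q = 263 − 6·164 − 2·(-152) − 6·1097 = -6999
  E = 0 + 4·164 − 2·1097 − 3·(-6999) = 19459

19459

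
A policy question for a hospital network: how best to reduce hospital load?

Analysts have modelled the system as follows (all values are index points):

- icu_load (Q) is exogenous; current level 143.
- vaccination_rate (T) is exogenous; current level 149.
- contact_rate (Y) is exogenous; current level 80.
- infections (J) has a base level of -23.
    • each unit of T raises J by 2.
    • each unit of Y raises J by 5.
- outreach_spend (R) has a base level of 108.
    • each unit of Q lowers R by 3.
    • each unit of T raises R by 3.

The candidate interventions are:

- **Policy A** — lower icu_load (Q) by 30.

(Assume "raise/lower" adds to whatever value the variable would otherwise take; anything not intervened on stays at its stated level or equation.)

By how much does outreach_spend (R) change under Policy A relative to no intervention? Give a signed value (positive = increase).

90

Baseline:
  Q = 143
  T = 149
  R = 108 − 3·143 + 3·149 = 126
Policy A (Q − 30):
  Q = 143 − 30 = 113
  T = 149
  R = 108 − 3·113 + 3·149 = 216
Change in R: 216 − 126 = 90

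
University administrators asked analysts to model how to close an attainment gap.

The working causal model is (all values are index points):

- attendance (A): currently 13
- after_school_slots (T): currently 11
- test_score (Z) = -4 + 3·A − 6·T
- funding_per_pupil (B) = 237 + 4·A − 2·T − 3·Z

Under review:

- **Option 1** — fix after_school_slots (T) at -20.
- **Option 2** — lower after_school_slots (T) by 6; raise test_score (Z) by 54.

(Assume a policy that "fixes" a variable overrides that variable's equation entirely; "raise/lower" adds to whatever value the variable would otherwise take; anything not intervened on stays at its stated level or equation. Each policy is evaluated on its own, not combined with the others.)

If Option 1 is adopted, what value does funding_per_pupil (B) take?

Option 1 (T := -20):
  A = 13
  T = -20
  Z = -4 + 3·13 − 6·(-20) = 155
  B = 237 + 4·13 − 2·(-20) − 3·155 = -136

-136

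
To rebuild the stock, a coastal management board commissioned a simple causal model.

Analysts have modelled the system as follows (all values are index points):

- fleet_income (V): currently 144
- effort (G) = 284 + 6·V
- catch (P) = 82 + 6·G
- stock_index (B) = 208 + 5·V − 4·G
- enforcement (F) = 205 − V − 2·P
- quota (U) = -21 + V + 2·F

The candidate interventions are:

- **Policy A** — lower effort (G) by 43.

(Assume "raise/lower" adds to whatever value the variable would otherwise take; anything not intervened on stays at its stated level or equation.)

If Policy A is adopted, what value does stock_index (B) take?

-3492

Policy A (G − 43):
  V = 144
  G = 284 + 6·144 (−43 from intervention) = 1105
  B = 208 + 5·144 − 4·1105 = -3492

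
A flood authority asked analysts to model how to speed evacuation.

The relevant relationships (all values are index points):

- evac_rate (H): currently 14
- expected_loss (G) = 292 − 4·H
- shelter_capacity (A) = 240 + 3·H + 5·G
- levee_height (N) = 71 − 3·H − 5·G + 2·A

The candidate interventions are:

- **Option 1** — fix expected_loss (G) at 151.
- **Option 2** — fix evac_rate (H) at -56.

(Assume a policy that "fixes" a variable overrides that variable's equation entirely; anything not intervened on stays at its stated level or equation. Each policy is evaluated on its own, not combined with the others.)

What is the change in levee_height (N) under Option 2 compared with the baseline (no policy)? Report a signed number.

1190

Baseline:
  H = 14
  G = 292 − 4·14 = 236
  A = 240 + 3·14 + 5·236 = 1462
  N = 71 − 3·14 − 5·236 + 2·1462 = 1773
Option 2 (H := -56):
  H = -56
  G = 292 − 4·(-56) = 516
  A = 240 + 3·(-56) + 5·516 = 2652
  N = 71 − 3·(-56) − 5·516 + 2·2652 = 2963
Change in N: 2963 − 1773 = 1190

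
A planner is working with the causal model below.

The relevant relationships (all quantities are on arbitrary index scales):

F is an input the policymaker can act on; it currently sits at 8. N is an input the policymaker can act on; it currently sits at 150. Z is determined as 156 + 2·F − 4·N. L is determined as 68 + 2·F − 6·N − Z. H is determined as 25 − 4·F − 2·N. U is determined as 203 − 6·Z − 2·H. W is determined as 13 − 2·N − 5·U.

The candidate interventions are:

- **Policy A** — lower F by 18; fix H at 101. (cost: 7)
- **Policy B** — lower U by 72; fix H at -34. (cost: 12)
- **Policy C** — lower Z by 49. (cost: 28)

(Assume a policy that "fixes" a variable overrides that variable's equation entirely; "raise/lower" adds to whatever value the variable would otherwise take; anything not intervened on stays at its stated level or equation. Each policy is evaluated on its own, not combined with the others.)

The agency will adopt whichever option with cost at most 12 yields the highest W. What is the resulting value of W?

-14122

Policy A (F − 18, H := 101):
  F = 8 − 18 = -10
  N = 150
  Z = 156 + 2·(-10) − 4·150 = -464
  H = 101
  U = 203 − 6·(-464) − 2·101 = 2785
  W = 13 − 2·150 − 5·2785 = -14212
Policy B (U − 72, H := -34):
  F = 8
  N = 150
  Z = 156 + 2·8 − 4·150 = -428
  H = -34
  U = 203 − 6·(-428) − 2·(-34) (−72 from intervention) = 2767
  W = 13 − 2·150 − 5·2767 = -14122
Comparing — Policy A: W=-14212, Policy B: W=-14122. Highest is -14122 (Policy B).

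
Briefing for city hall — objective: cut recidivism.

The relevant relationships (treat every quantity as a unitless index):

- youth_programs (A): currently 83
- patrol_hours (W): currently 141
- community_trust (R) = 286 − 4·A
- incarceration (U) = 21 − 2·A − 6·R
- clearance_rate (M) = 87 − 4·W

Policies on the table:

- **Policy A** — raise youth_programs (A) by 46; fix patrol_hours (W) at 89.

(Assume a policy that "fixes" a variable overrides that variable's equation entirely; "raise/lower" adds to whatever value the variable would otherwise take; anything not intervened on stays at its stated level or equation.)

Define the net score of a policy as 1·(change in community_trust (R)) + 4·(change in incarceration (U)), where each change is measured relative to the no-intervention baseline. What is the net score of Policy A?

Baseline:
  A = 83
  R = 286 − 4·83 = -46
  U = 21 − 2·83 − 6·(-46) = 131
Policy A (A + 46, W := 89):
  A = 83 + 46 = 129
  R = 286 − 4·129 = -230
  U = 21 − 2·129 − 6·(-230) = 1143
ΔR = -230 − (-46) = -184; ΔU = 1143 − 131 = 1012
Score = 1·(-184) + 4·1012 = 3864

3864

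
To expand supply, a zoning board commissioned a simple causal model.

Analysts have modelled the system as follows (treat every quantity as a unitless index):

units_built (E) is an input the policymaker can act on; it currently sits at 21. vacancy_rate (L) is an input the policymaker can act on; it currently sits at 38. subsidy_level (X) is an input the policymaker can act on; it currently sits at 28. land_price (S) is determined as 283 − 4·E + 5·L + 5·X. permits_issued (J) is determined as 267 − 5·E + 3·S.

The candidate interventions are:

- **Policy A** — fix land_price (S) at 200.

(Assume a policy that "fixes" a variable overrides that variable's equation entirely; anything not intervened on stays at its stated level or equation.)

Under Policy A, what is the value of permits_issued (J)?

Policy A (S := 200):
  E = 21
  L = 38
  X = 28
  S = 200
  J = 267 − 5·21 + 3·200 = 762

762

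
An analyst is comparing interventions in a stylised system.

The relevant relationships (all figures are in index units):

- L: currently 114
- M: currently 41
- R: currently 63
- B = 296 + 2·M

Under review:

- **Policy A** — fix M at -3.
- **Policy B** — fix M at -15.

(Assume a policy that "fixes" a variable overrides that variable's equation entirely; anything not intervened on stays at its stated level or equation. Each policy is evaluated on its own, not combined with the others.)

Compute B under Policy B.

266

Policy B (M := -15):
  M = -15
  B = 296 + 2·(-15) = 266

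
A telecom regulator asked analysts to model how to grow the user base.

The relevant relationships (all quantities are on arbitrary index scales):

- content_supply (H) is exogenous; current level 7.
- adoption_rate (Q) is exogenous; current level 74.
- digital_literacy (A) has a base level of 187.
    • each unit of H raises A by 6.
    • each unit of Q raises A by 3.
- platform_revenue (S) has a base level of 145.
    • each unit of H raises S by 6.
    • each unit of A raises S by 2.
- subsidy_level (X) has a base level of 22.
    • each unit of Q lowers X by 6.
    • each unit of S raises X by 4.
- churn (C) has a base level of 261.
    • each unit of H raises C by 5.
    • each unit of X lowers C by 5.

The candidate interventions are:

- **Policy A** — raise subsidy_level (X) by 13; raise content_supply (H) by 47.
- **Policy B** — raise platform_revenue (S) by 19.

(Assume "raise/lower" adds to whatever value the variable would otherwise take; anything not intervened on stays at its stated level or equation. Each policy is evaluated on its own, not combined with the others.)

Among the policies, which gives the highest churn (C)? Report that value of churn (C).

-19754

Policy A (X + 13, H + 47):
  H = 7 + 47 = 54
  Q = 74
  A = 187 + 6·54 + 3·74 = 733
  S = 145 + 6·54 + 2·733 = 1935
  X = 22 − 6·74 + 4·1935 (+13 from intervention) = 7331
  C = 261 + 5·54 − 5·7331 = -36124
Policy B (S + 19):
  H = 7
  Q = 74
  A = 187 + 6·7 + 3·74 = 451
  S = 145 + 6·7 + 2·451 (+19 from intervention) = 1108
  X = 22 − 6·74 + 4·1108 = 4010
  C = 261 + 5·7 − 5·4010 = -19754
Comparing — Policy A: C=-36124, Policy B: C=-19754. Highest is -19754 (Policy B).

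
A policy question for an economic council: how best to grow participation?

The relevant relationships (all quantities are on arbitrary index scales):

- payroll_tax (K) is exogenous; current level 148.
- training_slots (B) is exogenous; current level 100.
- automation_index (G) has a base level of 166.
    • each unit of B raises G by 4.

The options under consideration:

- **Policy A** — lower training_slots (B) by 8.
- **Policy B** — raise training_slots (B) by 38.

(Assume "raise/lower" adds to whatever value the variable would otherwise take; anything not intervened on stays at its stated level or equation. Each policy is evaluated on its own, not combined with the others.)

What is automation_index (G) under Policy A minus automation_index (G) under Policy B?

Policy A (B − 8):
  B = 100 − 8 = 92
  G = 166 + 4·92 = 534
Policy B (B + 38):
  B = 100 + 38 = 138
  G = 166 + 4·138 = 718
G: 534 − 718 = -184

-184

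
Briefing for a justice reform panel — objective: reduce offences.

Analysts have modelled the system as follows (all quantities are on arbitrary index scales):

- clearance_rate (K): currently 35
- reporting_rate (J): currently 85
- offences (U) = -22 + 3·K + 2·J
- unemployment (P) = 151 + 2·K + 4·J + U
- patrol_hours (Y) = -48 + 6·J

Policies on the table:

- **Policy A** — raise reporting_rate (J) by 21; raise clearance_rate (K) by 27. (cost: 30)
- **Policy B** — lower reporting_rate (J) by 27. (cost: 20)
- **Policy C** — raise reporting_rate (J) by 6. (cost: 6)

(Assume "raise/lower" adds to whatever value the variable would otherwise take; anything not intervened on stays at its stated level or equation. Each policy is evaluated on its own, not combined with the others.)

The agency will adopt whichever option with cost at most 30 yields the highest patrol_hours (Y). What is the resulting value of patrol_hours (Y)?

588

Policy A (J + 21, K + 27):
  J = 85 + 21 = 106
  Y = -48 + 6·106 = 588
Policy B (J − 27):
  J = 85 − 27 = 58
  Y = -48 + 6·58 = 300
Policy C (J + 6):
  J = 85 + 6 = 91
  Y = -48 + 6·91 = 498
Comparing — Policy A: Y=588, Policy B: Y=300, Policy C: Y=498. Highest is 588 (Policy A).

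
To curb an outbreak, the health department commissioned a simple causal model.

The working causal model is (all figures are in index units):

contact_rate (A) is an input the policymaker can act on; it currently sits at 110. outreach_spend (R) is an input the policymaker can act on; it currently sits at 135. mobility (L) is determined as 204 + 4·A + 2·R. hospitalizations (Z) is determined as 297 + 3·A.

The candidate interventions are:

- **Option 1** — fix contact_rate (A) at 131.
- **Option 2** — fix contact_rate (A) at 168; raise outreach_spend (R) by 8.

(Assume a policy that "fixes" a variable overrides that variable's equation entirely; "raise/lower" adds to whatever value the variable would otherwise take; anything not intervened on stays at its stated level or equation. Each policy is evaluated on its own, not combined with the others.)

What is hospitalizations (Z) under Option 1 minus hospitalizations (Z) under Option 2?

Option 1 (A := 131):
  A = 131
  Z = 297 + 3·131 = 690
Option 2 (A := 168, R + 8):
  A = 168
  Z = 297 + 3·168 = 801
Z: 690 − 801 = -111

-111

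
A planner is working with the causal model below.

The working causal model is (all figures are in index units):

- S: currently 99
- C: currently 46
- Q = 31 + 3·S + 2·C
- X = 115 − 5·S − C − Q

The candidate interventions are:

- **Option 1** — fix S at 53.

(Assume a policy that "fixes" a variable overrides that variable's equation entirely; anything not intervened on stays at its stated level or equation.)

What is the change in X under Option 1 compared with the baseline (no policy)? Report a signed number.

Baseline:
  S = 99
  C = 46
  Q = 31 + 3·99 + 2·46 = 420
  X = 115 − 5·99 − 46 − 420 = -846
Option 1 (S := 53):
  S = 53
  C = 46
  Q = 31 + 3·53 + 2·46 = 282
  X = 115 − 5·53 − 46 − 282 = -478
Change in X: -478 − (-846) = 368

368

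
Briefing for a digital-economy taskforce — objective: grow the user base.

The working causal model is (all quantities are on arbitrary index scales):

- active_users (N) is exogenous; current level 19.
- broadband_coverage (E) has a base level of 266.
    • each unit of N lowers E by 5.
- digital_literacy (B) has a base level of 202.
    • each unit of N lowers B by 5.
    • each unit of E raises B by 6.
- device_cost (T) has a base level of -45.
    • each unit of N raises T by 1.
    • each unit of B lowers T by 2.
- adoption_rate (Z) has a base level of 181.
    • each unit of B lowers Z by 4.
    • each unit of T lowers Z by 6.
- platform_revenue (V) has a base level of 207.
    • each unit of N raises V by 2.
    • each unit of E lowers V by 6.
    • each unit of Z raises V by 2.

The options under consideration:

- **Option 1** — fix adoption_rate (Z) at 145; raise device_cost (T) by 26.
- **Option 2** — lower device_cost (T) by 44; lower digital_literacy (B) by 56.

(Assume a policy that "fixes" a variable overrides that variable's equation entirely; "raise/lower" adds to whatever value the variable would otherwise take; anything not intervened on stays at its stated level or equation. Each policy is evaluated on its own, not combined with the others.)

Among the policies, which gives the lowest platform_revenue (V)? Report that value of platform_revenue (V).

Option 1 (Z := 145, T + 26):
  N = 19
  E = 266 − 5·19 = 171
  B = 202 − 5·19 + 6·171 = 1133
  T = -45 + 19 − 2·1133 (+26 from intervention) = -2266
  Z = 145
  V = 207 + 2·19 − 6·171 + 2·145 = -491
Option 2 (T − 44, B − 56):
  N = 19
  E = 266 − 5·19 = 171
  B = 202 − 5·19 + 6·171 (−56 from intervention) = 1077
  T = -45 + 19 − 2·1077 (−44 from intervention) = -2224
  Z = 181 − 4·1077 − 6·(-2224) = 9217
  V = 207 + 2·19 − 6·171 + 2·9217 = 17653
Comparing — Option 1: V=-491, Option 2: V=17653. Lowest is -491 (Option 1).

-491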